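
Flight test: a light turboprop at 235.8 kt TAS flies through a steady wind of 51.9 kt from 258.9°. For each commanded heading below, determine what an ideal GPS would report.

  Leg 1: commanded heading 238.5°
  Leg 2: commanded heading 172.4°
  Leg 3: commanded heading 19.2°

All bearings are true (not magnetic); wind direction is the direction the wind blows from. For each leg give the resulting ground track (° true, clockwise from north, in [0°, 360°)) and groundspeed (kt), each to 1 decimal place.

Leg 1: track=233.0°, groundspeed=188.0 kt
Leg 2: track=159.8°, groundspeed=238.3 kt
Leg 3: track=28.9°, groundspeed=265.8 kt

Leg 1: heading 238.5°; drift -5.5° → track 233.0°, groundspeed 188.0 kt
Leg 2: heading 172.4°; drift -12.6° → track 159.8°, groundspeed 238.3 kt
Leg 3: heading 19.2°; drift +9.7° → track 28.9°, groundspeed 265.8 kt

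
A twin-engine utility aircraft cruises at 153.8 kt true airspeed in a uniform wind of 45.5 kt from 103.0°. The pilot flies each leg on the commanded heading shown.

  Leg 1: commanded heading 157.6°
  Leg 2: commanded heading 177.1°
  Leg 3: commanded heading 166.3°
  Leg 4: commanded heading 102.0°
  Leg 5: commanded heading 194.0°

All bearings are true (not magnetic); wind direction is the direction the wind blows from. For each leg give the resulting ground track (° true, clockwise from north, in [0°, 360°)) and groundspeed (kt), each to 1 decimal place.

Leg 1: heading 157.6°; drift +16.2° → track 173.8°, groundspeed 132.7 kt
Leg 2: heading 177.1°; drift +17.2° → track 194.3°, groundspeed 148.0 kt
Leg 3: heading 166.3°; drift +17.0° → track 183.3°, groundspeed 139.4 kt
Leg 4: heading 102.0°; drift -0.4° → track 101.6°, groundspeed 108.3 kt
Leg 5: heading 194.0°; drift +16.4° → track 210.4°, groundspeed 161.1 kt

Leg 1: track=173.8°, groundspeed=132.7 kt
Leg 2: track=194.3°, groundspeed=148.0 kt
Leg 3: track=183.3°, groundspeed=139.4 kt
Leg 4: track=101.6°, groundspeed=108.3 kt
Leg 5: track=210.4°, groundspeed=161.1 kt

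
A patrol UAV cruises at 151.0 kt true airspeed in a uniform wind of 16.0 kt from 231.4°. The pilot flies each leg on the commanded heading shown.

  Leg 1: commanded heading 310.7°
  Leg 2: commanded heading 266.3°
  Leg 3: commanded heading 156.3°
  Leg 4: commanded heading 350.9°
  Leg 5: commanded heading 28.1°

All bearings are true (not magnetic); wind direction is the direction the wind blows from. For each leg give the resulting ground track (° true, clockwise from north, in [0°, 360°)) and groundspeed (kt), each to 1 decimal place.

Leg 1: heading 310.7°; drift +6.1° → track 316.8°, groundspeed 148.9 kt
Leg 2: heading 266.3°; drift +3.8° → track 270.1°, groundspeed 138.2 kt
Leg 3: heading 156.3°; drift -6.0° → track 150.3°, groundspeed 147.7 kt
Leg 4: heading 350.9°; drift +5.0° → track 355.9°, groundspeed 159.5 kt
Leg 5: heading 28.1°; drift +2.2° → track 30.3°, groundspeed 165.8 kt

Leg 1: track=316.8°, groundspeed=148.9 kt
Leg 2: track=270.1°, groundspeed=138.2 kt
Leg 3: track=150.3°, groundspeed=147.7 kt
Leg 4: track=355.9°, groundspeed=159.5 kt
Leg 5: track=30.3°, groundspeed=165.8 kt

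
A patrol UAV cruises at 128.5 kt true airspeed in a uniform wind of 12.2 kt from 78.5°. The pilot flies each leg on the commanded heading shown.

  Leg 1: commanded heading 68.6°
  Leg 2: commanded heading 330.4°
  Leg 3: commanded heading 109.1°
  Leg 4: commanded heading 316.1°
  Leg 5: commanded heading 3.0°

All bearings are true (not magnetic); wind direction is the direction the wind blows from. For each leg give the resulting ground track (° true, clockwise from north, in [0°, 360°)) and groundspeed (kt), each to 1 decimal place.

Leg 1: heading 68.6°; drift -1.0° → track 67.6°, groundspeed 116.5 kt
Leg 2: heading 330.4°; drift -5.0° → track 325.4°, groundspeed 132.8 kt
Leg 3: heading 109.1°; drift +3.0° → track 112.1°, groundspeed 118.2 kt
Leg 4: heading 316.1°; drift -4.4° → track 311.7°, groundspeed 135.4 kt
Leg 5: heading 3.0°; drift -5.4° → track 357.6°, groundspeed 126.0 kt

Leg 1: track=67.6°, groundspeed=116.5 kt
Leg 2: track=325.4°, groundspeed=132.8 kt
Leg 3: track=112.1°, groundspeed=118.2 kt
Leg 4: track=311.7°, groundspeed=135.4 kt
Leg 5: track=357.6°, groundspeed=126.0 kt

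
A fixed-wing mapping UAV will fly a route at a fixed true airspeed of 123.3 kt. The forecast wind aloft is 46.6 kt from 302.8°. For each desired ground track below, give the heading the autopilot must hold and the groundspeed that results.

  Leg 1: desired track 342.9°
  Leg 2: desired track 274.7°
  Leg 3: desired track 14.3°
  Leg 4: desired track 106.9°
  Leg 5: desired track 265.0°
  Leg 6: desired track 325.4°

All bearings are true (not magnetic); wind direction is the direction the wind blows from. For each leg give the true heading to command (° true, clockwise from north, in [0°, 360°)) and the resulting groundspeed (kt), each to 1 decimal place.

Leg 1: heading=328.8°, groundspeed=83.9 kt
Leg 2: heading=285.0°, groundspeed=80.2 kt
Leg 3: heading=353.3°, groundspeed=100.3 kt
Leg 4: heading=101.0°, groundspeed=167.5 kt
Leg 5: heading=278.4°, groundspeed=83.1 kt
Leg 6: heading=317.0°, groundspeed=79.0 kt

Leg 1: desired track 342.9°; wind correction -14.1° → command heading 328.8°, groundspeed 83.9 kt
Leg 2: desired track 274.7°; wind correction +10.3° → command heading 285.0°, groundspeed 80.2 kt
Leg 3: desired track 14.3°; wind correction -21.0° → command heading 353.3°, groundspeed 100.3 kt
Leg 4: desired track 106.9°; wind correction -5.9° → command heading 101.0°, groundspeed 167.5 kt
Leg 5: desired track 265.0°; wind correction +13.4° → command heading 278.4°, groundspeed 83.1 kt
Leg 6: desired track 325.4°; wind correction -8.4° → command heading 317.0°, groundspeed 79.0 kt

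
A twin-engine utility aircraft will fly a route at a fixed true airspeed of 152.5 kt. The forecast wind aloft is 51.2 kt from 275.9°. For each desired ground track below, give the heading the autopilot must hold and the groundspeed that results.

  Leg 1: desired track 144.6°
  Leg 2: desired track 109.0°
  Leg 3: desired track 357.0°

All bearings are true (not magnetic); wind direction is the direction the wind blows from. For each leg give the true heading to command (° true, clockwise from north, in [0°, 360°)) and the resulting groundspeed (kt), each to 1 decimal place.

Leg 1: desired track 144.6°; wind correction +14.6° → command heading 159.2°, groundspeed 181.4 kt
Leg 2: desired track 109.0°; wind correction +4.4° → command heading 113.4°, groundspeed 201.9 kt
Leg 3: desired track 357.0°; wind correction -19.4° → command heading 337.6°, groundspeed 135.9 kt

Leg 1: heading=159.2°, groundspeed=181.4 kt
Leg 2: heading=113.4°, groundspeed=201.9 kt
Leg 3: heading=337.6°, groundspeed=135.9 kt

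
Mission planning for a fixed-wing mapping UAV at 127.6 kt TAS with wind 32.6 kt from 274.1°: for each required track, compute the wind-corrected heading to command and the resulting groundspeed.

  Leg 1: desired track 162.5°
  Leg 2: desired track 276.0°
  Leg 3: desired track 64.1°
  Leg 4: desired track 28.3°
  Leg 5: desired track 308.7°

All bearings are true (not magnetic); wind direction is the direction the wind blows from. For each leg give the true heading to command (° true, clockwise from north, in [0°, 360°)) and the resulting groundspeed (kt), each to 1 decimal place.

Leg 1: heading=176.2°, groundspeed=135.9 kt
Leg 2: heading=275.5°, groundspeed=95.0 kt
Leg 3: heading=56.8°, groundspeed=154.8 kt
Leg 4: heading=14.8°, groundspeed=137.5 kt
Leg 5: heading=300.4°, groundspeed=99.4 kt

Leg 1: desired track 162.5°; wind correction +13.7° → command heading 176.2°, groundspeed 135.9 kt
Leg 2: desired track 276.0°; wind correction -0.5° → command heading 275.5°, groundspeed 95.0 kt
Leg 3: desired track 64.1°; wind correction -7.3° → command heading 56.8°, groundspeed 154.8 kt
Leg 4: desired track 28.3°; wind correction -13.5° → command heading 14.8°, groundspeed 137.5 kt
Leg 5: desired track 308.7°; wind correction -8.3° → command heading 300.4°, groundspeed 99.4 kt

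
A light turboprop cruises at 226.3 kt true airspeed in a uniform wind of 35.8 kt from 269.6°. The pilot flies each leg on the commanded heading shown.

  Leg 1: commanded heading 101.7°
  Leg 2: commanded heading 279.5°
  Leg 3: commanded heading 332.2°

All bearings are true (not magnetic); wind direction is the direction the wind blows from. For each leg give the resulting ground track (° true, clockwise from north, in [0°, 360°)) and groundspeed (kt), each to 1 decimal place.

Leg 1: heading 101.7°; drift -1.6° → track 100.1°, groundspeed 261.4 kt
Leg 2: heading 279.5°; drift +1.8° → track 281.3°, groundspeed 191.1 kt
Leg 3: heading 332.2°; drift +8.6° → track 340.8°, groundspeed 212.2 kt

Leg 1: track=100.1°, groundspeed=261.4 kt
Leg 2: track=281.3°, groundspeed=191.1 kt
Leg 3: track=340.8°, groundspeed=212.2 kt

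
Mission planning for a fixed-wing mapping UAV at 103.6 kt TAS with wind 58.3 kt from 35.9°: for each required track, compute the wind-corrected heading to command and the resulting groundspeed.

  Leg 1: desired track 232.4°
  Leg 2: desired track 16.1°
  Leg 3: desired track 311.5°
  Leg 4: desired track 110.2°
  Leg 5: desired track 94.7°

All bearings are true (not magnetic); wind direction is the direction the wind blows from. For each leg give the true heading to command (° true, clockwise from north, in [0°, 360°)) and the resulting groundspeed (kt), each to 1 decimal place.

Leg 1: heading=241.6°, groundspeed=158.2 kt
Leg 2: heading=27.1°, groundspeed=46.8 kt
Leg 3: heading=345.6°, groundspeed=80.1 kt
Leg 4: heading=77.4°, groundspeed=71.3 kt
Leg 5: heading=65.9°, groundspeed=60.6 kt

Leg 1: desired track 232.4°; wind correction +9.2° → command heading 241.6°, groundspeed 158.2 kt
Leg 2: desired track 16.1°; wind correction +11.0° → command heading 27.1°, groundspeed 46.8 kt
Leg 3: desired track 311.5°; wind correction +34.1° → command heading 345.6°, groundspeed 80.1 kt
Leg 4: desired track 110.2°; wind correction -32.8° → command heading 77.4°, groundspeed 71.3 kt
Leg 5: desired track 94.7°; wind correction -28.8° → command heading 65.9°, groundspeed 60.6 kt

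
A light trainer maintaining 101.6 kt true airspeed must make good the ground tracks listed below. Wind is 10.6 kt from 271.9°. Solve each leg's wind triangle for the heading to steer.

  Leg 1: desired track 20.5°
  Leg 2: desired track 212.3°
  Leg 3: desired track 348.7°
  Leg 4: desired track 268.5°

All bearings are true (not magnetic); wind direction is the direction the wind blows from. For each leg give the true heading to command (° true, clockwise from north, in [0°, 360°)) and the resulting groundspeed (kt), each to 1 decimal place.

Leg 1: heading=14.8°, groundspeed=104.5 kt
Leg 2: heading=217.5°, groundspeed=95.8 kt
Leg 3: heading=342.9°, groundspeed=98.7 kt
Leg 4: heading=268.9°, groundspeed=91.0 kt

Leg 1: desired track 20.5°; wind correction -5.7° → command heading 14.8°, groundspeed 104.5 kt
Leg 2: desired track 212.3°; wind correction +5.2° → command heading 217.5°, groundspeed 95.8 kt
Leg 3: desired track 348.7°; wind correction -5.8° → command heading 342.9°, groundspeed 98.7 kt
Leg 4: desired track 268.5°; wind correction +0.4° → command heading 268.9°, groundspeed 91.0 kt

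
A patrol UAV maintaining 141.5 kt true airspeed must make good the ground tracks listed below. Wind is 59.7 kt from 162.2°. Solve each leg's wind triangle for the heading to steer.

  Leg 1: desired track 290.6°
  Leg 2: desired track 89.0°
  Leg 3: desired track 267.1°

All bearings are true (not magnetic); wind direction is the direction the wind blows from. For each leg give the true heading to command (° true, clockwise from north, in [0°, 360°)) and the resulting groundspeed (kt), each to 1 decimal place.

Leg 1: heading=271.3°, groundspeed=170.6 kt
Leg 2: heading=112.8°, groundspeed=112.2 kt
Leg 3: heading=243.0°, groundspeed=144.6 kt

Leg 1: desired track 290.6°; wind correction -19.3° → command heading 271.3°, groundspeed 170.6 kt
Leg 2: desired track 89.0°; wind correction +23.8° → command heading 112.8°, groundspeed 112.2 kt
Leg 3: desired track 267.1°; wind correction -24.1° → command heading 243.0°, groundspeed 144.6 kt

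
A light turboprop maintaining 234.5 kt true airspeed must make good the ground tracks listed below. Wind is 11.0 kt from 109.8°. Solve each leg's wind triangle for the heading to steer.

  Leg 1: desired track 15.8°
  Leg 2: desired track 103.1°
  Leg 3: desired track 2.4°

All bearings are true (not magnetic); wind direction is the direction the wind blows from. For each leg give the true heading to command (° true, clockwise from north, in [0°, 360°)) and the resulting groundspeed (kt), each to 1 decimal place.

Leg 1: heading=18.5°, groundspeed=235.0 kt
Leg 2: heading=103.4°, groundspeed=223.6 kt
Leg 3: heading=5.0°, groundspeed=237.6 kt

Leg 1: desired track 15.8°; wind correction +2.7° → command heading 18.5°, groundspeed 235.0 kt
Leg 2: desired track 103.1°; wind correction +0.3° → command heading 103.4°, groundspeed 223.6 kt
Leg 3: desired track 2.4°; wind correction +2.6° → command heading 5.0°, groundspeed 237.6 kt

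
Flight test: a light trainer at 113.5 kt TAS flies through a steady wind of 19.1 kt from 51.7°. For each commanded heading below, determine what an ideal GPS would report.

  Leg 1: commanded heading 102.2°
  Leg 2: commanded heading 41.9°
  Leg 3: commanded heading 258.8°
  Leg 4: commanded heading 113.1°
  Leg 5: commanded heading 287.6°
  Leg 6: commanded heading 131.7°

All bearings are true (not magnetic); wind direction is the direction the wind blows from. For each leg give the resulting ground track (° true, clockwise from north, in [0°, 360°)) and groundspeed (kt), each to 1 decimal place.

Leg 1: track=110.5°, groundspeed=102.4 kt
Leg 2: track=39.9°, groundspeed=94.7 kt
Leg 3: track=255.0°, groundspeed=130.8 kt
Leg 4: track=122.2°, groundspeed=105.7 kt
Leg 5: track=280.3°, groundspeed=125.2 kt
Leg 6: track=141.4°, groundspeed=111.8 kt

Leg 1: heading 102.2°; drift +8.3° → track 110.5°, groundspeed 102.4 kt
Leg 2: heading 41.9°; drift -2.0° → track 39.9°, groundspeed 94.7 kt
Leg 3: heading 258.8°; drift -3.8° → track 255.0°, groundspeed 130.8 kt
Leg 4: heading 113.1°; drift +9.1° → track 122.2°, groundspeed 105.7 kt
Leg 5: heading 287.6°; drift -7.3° → track 280.3°, groundspeed 125.2 kt
Leg 6: heading 131.7°; drift +9.7° → track 141.4°, groundspeed 111.8 kt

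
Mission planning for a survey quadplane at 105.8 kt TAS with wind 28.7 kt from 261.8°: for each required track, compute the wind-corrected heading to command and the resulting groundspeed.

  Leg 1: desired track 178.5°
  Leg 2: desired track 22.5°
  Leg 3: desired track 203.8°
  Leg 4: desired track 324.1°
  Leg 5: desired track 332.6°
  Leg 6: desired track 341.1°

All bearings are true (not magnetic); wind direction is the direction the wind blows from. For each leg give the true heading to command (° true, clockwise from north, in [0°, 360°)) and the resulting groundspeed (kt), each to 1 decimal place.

Leg 1: desired track 178.5°; wind correction +15.6° → command heading 194.1°, groundspeed 98.5 kt
Leg 2: desired track 22.5°; wind correction -13.5° → command heading 9.0°, groundspeed 117.5 kt
Leg 3: desired track 203.8°; wind correction +13.3° → command heading 217.1°, groundspeed 87.8 kt
Leg 4: desired track 324.1°; wind correction -13.9° → command heading 310.2°, groundspeed 89.4 kt
Leg 5: desired track 332.6°; wind correction -14.8° → command heading 317.8°, groundspeed 92.8 kt
Leg 6: desired track 341.1°; wind correction -15.5° → command heading 325.6°, groundspeed 96.6 kt

Leg 1: heading=194.1°, groundspeed=98.5 kt
Leg 2: heading=9.0°, groundspeed=117.5 kt
Leg 3: heading=217.1°, groundspeed=87.8 kt
Leg 4: heading=310.2°, groundspeed=89.4 kt
Leg 5: heading=317.8°, groundspeed=92.8 kt
Leg 6: heading=325.6°, groundspeed=96.6 kt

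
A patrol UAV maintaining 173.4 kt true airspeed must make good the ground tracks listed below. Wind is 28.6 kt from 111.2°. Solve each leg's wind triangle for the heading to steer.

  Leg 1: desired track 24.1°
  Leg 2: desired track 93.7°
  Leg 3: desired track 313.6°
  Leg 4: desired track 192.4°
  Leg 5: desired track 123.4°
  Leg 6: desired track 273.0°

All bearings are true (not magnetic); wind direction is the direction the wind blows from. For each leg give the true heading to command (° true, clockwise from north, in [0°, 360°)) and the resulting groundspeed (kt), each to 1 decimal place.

Leg 1: heading=33.6°, groundspeed=169.6 kt
Leg 2: heading=96.5°, groundspeed=145.9 kt
Leg 3: heading=317.2°, groundspeed=199.5 kt
Leg 4: heading=183.0°, groundspeed=166.7 kt
Leg 5: heading=121.4°, groundspeed=145.3 kt
Leg 6: heading=270.0°, groundspeed=200.3 kt

Leg 1: desired track 24.1°; wind correction +9.5° → command heading 33.6°, groundspeed 169.6 kt
Leg 2: desired track 93.7°; wind correction +2.8° → command heading 96.5°, groundspeed 145.9 kt
Leg 3: desired track 313.6°; wind correction +3.6° → command heading 317.2°, groundspeed 199.5 kt
Leg 4: desired track 192.4°; wind correction -9.4° → command heading 183.0°, groundspeed 166.7 kt
Leg 5: desired track 123.4°; wind correction -2.0° → command heading 121.4°, groundspeed 145.3 kt
Leg 6: desired track 273.0°; wind correction -3.0° → command heading 270.0°, groundspeed 200.3 kt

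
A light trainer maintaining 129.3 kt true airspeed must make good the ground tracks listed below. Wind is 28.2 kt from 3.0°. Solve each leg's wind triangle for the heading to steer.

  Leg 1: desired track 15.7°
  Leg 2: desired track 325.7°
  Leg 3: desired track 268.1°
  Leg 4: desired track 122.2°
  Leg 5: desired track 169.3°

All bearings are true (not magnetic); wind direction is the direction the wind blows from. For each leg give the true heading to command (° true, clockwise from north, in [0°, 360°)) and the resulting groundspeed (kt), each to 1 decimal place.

Leg 1: heading=13.0°, groundspeed=101.6 kt
Leg 2: heading=333.3°, groundspeed=105.7 kt
Leg 3: heading=280.7°, groundspeed=128.6 kt
Leg 4: heading=111.2°, groundspeed=140.7 kt
Leg 5: heading=166.3°, groundspeed=156.5 kt

Leg 1: desired track 15.7°; wind correction -2.7° → command heading 13.0°, groundspeed 101.6 kt
Leg 2: desired track 325.7°; wind correction +7.6° → command heading 333.3°, groundspeed 105.7 kt
Leg 3: desired track 268.1°; wind correction +12.6° → command heading 280.7°, groundspeed 128.6 kt
Leg 4: desired track 122.2°; wind correction -11.0° → command heading 111.2°, groundspeed 140.7 kt
Leg 5: desired track 169.3°; wind correction -3.0° → command heading 166.3°, groundspeed 156.5 kt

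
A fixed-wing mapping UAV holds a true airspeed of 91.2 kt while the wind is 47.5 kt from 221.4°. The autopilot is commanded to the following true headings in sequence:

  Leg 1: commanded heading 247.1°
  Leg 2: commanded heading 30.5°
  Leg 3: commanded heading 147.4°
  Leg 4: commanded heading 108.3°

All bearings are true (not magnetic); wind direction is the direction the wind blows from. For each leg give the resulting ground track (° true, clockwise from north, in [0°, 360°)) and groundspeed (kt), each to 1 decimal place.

Leg 1: track=270.2°, groundspeed=52.6 kt
Leg 2: track=34.2°, groundspeed=138.1 kt
Leg 3: track=117.1°, groundspeed=90.5 kt
Leg 4: track=86.6°, groundspeed=118.2 kt

Leg 1: heading 247.1°; drift +23.1° → track 270.2°, groundspeed 52.6 kt
Leg 2: heading 30.5°; drift +3.7° → track 34.2°, groundspeed 138.1 kt
Leg 3: heading 147.4°; drift -30.3° → track 117.1°, groundspeed 90.5 kt
Leg 4: heading 108.3°; drift -21.7° → track 86.6°, groundspeed 118.2 kt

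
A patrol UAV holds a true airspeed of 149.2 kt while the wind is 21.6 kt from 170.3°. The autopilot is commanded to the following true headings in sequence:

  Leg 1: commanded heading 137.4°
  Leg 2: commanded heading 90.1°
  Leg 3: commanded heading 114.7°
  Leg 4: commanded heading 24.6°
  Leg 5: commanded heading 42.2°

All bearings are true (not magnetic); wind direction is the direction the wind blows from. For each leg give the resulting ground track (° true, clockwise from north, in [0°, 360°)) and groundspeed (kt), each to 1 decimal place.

Leg 1: track=132.3°, groundspeed=131.6 kt
Leg 2: track=81.8°, groundspeed=147.1 kt
Leg 3: track=107.3°, groundspeed=138.2 kt
Leg 4: track=20.4°, groundspeed=167.5 kt
Leg 5: track=36.2°, groundspeed=163.4 kt

Leg 1: heading 137.4°; drift -5.1° → track 132.3°, groundspeed 131.6 kt
Leg 2: heading 90.1°; drift -8.3° → track 81.8°, groundspeed 147.1 kt
Leg 3: heading 114.7°; drift -7.4° → track 107.3°, groundspeed 138.2 kt
Leg 4: heading 24.6°; drift -4.2° → track 20.4°, groundspeed 167.5 kt
Leg 5: heading 42.2°; drift -6.0° → track 36.2°, groundspeed 163.4 kt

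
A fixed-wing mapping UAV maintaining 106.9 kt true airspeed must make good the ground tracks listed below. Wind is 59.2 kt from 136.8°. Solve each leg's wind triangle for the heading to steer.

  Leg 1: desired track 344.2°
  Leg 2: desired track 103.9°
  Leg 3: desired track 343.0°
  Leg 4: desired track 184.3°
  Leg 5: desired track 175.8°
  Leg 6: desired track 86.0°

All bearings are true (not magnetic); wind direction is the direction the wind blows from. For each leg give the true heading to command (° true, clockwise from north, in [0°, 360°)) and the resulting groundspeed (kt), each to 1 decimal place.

Leg 1: desired track 344.2°; wind correction +14.8° → command heading 359.0°, groundspeed 155.9 kt
Leg 2: desired track 103.9°; wind correction +17.5° → command heading 121.4°, groundspeed 52.2 kt
Leg 3: desired track 343.0°; wind correction +14.2° → command heading 357.2°, groundspeed 156.8 kt
Leg 4: desired track 184.3°; wind correction -24.1° → command heading 160.2°, groundspeed 57.6 kt
Leg 5: desired track 175.8°; wind correction -20.4° → command heading 155.4°, groundspeed 54.2 kt
Leg 6: desired track 86.0°; wind correction +25.4° → command heading 111.4°, groundspeed 59.1 kt

Leg 1: heading=359.0°, groundspeed=155.9 kt
Leg 2: heading=121.4°, groundspeed=52.2 kt
Leg 3: heading=357.2°, groundspeed=156.8 kt
Leg 4: heading=160.2°, groundspeed=57.6 kt
Leg 5: heading=155.4°, groundspeed=54.2 kt
Leg 6: heading=111.4°, groundspeed=59.1 kt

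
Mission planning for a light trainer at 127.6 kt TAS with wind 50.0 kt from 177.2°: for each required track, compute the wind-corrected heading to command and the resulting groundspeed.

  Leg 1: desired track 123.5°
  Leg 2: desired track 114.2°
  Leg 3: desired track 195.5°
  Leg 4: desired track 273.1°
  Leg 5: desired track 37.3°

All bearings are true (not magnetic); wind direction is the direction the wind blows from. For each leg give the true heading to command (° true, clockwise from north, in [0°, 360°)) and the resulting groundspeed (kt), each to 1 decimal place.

Leg 1: heading=141.9°, groundspeed=91.5 kt
Leg 2: heading=134.6°, groundspeed=96.9 kt
Leg 3: heading=188.4°, groundspeed=79.2 kt
Leg 4: heading=250.2°, groundspeed=122.6 kt
Leg 5: heading=51.9°, groundspeed=161.7 kt

Leg 1: desired track 123.5°; wind correction +18.4° → command heading 141.9°, groundspeed 91.5 kt
Leg 2: desired track 114.2°; wind correction +20.4° → command heading 134.6°, groundspeed 96.9 kt
Leg 3: desired track 195.5°; wind correction -7.1° → command heading 188.4°, groundspeed 79.2 kt
Leg 4: desired track 273.1°; wind correction -22.9° → command heading 250.2°, groundspeed 122.6 kt
Leg 5: desired track 37.3°; wind correction +14.6° → command heading 51.9°, groundspeed 161.7 kt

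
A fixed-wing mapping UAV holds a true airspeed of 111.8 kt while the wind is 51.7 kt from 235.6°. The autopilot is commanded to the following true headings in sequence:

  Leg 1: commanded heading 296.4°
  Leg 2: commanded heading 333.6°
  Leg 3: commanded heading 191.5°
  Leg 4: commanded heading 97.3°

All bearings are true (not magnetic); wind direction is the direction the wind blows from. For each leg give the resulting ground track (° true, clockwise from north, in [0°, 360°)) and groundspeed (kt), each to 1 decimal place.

Leg 1: heading 296.4°; drift +27.5° → track 323.9°, groundspeed 97.6 kt
Leg 2: heading 333.6°; drift +23.3° → track 356.9°, groundspeed 129.5 kt
Leg 3: heading 191.5°; drift -25.7° → track 165.8°, groundspeed 82.9 kt
Leg 4: heading 97.3°; drift -12.9° → track 84.4°, groundspeed 154.3 kt

Leg 1: track=323.9°, groundspeed=97.6 kt
Leg 2: track=356.9°, groundspeed=129.5 kt
Leg 3: track=165.8°, groundspeed=82.9 kt
Leg 4: track=84.4°, groundspeed=154.3 kt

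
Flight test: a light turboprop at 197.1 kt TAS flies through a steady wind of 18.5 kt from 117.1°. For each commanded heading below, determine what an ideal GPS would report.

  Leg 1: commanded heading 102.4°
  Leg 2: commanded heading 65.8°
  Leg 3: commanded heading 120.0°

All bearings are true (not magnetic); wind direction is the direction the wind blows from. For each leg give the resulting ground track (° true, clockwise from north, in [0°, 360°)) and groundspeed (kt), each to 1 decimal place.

Leg 1: heading 102.4°; drift -1.5° → track 100.9°, groundspeed 179.3 kt
Leg 2: heading 65.8°; drift -4.4° → track 61.4°, groundspeed 186.1 kt
Leg 3: heading 120.0°; drift +0.3° → track 120.3°, groundspeed 178.6 kt

Leg 1: track=100.9°, groundspeed=179.3 kt
Leg 2: track=61.4°, groundspeed=186.1 kt
Leg 3: track=120.3°, groundspeed=178.6 kt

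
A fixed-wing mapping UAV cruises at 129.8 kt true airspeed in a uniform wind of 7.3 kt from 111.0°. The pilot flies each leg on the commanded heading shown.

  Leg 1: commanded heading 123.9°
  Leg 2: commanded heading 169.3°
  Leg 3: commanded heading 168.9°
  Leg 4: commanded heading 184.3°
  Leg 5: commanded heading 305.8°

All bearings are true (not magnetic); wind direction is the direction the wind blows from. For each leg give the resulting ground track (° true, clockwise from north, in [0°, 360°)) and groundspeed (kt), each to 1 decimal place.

Leg 1: track=124.7°, groundspeed=122.7 kt
Leg 2: track=172.1°, groundspeed=126.1 kt
Leg 3: track=171.7°, groundspeed=126.1 kt
Leg 4: track=187.4°, groundspeed=127.9 kt
Leg 5: track=305.0°, groundspeed=136.9 kt

Leg 1: heading 123.9°; drift +0.8° → track 124.7°, groundspeed 122.7 kt
Leg 2: heading 169.3°; drift +2.8° → track 172.1°, groundspeed 126.1 kt
Leg 3: heading 168.9°; drift +2.8° → track 171.7°, groundspeed 126.1 kt
Leg 4: heading 184.3°; drift +3.1° → track 187.4°, groundspeed 127.9 kt
Leg 5: heading 305.8°; drift -0.8° → track 305.0°, groundspeed 136.9 kt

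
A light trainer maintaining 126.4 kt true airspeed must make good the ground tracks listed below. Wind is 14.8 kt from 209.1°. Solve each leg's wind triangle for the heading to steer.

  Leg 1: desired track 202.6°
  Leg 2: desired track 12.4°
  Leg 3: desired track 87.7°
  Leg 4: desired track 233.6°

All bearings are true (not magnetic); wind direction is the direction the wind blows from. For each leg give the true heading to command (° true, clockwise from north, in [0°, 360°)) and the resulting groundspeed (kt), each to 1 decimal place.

Leg 1: heading=203.4°, groundspeed=111.7 kt
Leg 2: heading=10.5°, groundspeed=140.5 kt
Leg 3: heading=93.4°, groundspeed=133.5 kt
Leg 4: heading=230.8°, groundspeed=112.8 kt

Leg 1: desired track 202.6°; wind correction +0.8° → command heading 203.4°, groundspeed 111.7 kt
Leg 2: desired track 12.4°; wind correction -1.9° → command heading 10.5°, groundspeed 140.5 kt
Leg 3: desired track 87.7°; wind correction +5.7° → command heading 93.4°, groundspeed 133.5 kt
Leg 4: desired track 233.6°; wind correction -2.8° → command heading 230.8°, groundspeed 112.8 kt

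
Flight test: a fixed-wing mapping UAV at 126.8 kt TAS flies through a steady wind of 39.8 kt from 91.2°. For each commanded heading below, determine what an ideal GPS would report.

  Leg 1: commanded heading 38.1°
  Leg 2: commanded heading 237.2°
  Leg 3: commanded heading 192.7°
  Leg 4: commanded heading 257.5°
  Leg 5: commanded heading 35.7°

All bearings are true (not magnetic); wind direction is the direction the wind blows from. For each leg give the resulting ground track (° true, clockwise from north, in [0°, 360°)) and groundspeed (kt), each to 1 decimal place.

Leg 1: track=20.9°, groundspeed=107.7 kt
Leg 2: track=245.1°, groundspeed=161.3 kt
Leg 3: track=208.8°, groundspeed=140.3 kt
Leg 4: track=260.8°, groundspeed=165.7 kt
Leg 5: track=18.2°, groundspeed=109.3 kt

Leg 1: heading 38.1°; drift -17.2° → track 20.9°, groundspeed 107.7 kt
Leg 2: heading 237.2°; drift +7.9° → track 245.1°, groundspeed 161.3 kt
Leg 3: heading 192.7°; drift +16.1° → track 208.8°, groundspeed 140.3 kt
Leg 4: heading 257.5°; drift +3.3° → track 260.8°, groundspeed 165.7 kt
Leg 5: heading 35.7°; drift -17.5° → track 18.2°, groundspeed 109.3 kt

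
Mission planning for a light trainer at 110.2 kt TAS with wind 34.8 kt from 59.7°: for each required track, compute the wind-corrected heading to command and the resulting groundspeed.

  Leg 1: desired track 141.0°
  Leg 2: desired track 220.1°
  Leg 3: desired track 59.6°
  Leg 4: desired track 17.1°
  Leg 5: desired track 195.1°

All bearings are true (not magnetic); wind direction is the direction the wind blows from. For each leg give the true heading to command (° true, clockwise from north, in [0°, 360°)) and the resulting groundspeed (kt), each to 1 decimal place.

Leg 1: heading=122.8°, groundspeed=99.4 kt
Leg 2: heading=214.0°, groundspeed=142.4 kt
Leg 3: heading=59.6°, groundspeed=75.4 kt
Leg 4: heading=29.4°, groundspeed=82.0 kt
Leg 5: heading=182.3°, groundspeed=132.2 kt

Leg 1: desired track 141.0°; wind correction -18.2° → command heading 122.8°, groundspeed 99.4 kt
Leg 2: desired track 220.1°; wind correction -6.1° → command heading 214.0°, groundspeed 142.4 kt
Leg 3: desired track 59.6°; wind correction +0.0° → command heading 59.6°, groundspeed 75.4 kt
Leg 4: desired track 17.1°; wind correction +12.3° → command heading 29.4°, groundspeed 82.0 kt
Leg 5: desired track 195.1°; wind correction -12.8° → command heading 182.3°, groundspeed 132.2 kt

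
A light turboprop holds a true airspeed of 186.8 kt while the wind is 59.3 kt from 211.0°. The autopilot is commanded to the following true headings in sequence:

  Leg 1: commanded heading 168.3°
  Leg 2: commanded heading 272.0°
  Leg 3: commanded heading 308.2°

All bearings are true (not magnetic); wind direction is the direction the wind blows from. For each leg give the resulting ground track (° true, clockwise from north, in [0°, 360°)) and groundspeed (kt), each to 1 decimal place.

Leg 1: track=152.6°, groundspeed=148.8 kt
Leg 2: track=290.2°, groundspeed=166.3 kt
Leg 3: track=325.1°, groundspeed=202.9 kt

Leg 1: heading 168.3°; drift -15.7° → track 152.6°, groundspeed 148.8 kt
Leg 2: heading 272.0°; drift +18.2° → track 290.2°, groundspeed 166.3 kt
Leg 3: heading 308.2°; drift +16.9° → track 325.1°, groundspeed 202.9 kt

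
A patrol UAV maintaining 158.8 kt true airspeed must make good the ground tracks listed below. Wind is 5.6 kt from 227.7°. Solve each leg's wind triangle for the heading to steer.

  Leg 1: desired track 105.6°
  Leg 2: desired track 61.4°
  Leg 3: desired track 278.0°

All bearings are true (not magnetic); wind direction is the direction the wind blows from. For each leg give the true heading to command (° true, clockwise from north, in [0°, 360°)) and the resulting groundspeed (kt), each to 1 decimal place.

Leg 1: desired track 105.6°; wind correction +1.7° → command heading 107.3°, groundspeed 161.7 kt
Leg 2: desired track 61.4°; wind correction +0.5° → command heading 61.9°, groundspeed 164.2 kt
Leg 3: desired track 278.0°; wind correction -1.6° → command heading 276.4°, groundspeed 155.2 kt

Leg 1: heading=107.3°, groundspeed=161.7 kt
Leg 2: heading=61.9°, groundspeed=164.2 kt
Leg 3: heading=276.4°, groundspeed=155.2 kt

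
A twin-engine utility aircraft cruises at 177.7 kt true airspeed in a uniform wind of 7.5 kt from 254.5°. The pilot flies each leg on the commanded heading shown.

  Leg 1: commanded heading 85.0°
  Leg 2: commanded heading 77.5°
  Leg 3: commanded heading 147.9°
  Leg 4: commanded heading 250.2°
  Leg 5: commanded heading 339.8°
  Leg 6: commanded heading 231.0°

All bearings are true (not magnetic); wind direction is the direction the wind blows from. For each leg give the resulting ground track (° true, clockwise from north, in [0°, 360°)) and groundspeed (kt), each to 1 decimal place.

Leg 1: track=84.6°, groundspeed=185.1 kt
Leg 2: track=77.4°, groundspeed=185.2 kt
Leg 3: track=145.6°, groundspeed=180.0 kt
Leg 4: track=250.0°, groundspeed=170.2 kt
Leg 5: track=342.2°, groundspeed=177.2 kt
Leg 6: track=230.0°, groundspeed=170.8 kt

Leg 1: heading 85.0°; drift -0.4° → track 84.6°, groundspeed 185.1 kt
Leg 2: heading 77.5°; drift -0.1° → track 77.4°, groundspeed 185.2 kt
Leg 3: heading 147.9°; drift -2.3° → track 145.6°, groundspeed 180.0 kt
Leg 4: heading 250.2°; drift -0.2° → track 250.0°, groundspeed 170.2 kt
Leg 5: heading 339.8°; drift +2.4° → track 342.2°, groundspeed 177.2 kt
Leg 6: heading 231.0°; drift -1.0° → track 230.0°, groundspeed 170.8 kt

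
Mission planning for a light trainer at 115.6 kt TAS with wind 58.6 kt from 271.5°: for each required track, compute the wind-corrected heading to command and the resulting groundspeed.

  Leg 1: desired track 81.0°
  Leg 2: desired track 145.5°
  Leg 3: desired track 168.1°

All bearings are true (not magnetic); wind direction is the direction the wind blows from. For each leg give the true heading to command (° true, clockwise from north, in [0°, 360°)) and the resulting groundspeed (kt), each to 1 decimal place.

Leg 1: desired track 81.0°; wind correction -5.3° → command heading 75.7°, groundspeed 172.7 kt
Leg 2: desired track 145.5°; wind correction +24.2° → command heading 169.7°, groundspeed 139.9 kt
Leg 3: desired track 168.1°; wind correction +29.5° → command heading 197.6°, groundspeed 114.1 kt

Leg 1: heading=75.7°, groundspeed=172.7 kt
Leg 2: heading=169.7°, groundspeed=139.9 kt
Leg 3: heading=197.6°, groundspeed=114.1 kt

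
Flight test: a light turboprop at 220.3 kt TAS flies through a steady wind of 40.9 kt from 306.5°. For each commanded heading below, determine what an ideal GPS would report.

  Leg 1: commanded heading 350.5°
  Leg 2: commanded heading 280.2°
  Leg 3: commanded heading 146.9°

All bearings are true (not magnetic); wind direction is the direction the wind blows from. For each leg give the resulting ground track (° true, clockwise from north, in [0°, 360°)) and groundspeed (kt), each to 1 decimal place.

Leg 1: heading 350.5°; drift +8.5° → track 359.0°, groundspeed 193.0 kt
Leg 2: heading 280.2°; drift -5.6° → track 274.6°, groundspeed 184.5 kt
Leg 3: heading 146.9°; drift -3.2° → track 143.7°, groundspeed 259.0 kt

Leg 1: track=359.0°, groundspeed=193.0 kt
Leg 2: track=274.6°, groundspeed=184.5 kt
Leg 3: track=143.7°, groundspeed=259.0 kt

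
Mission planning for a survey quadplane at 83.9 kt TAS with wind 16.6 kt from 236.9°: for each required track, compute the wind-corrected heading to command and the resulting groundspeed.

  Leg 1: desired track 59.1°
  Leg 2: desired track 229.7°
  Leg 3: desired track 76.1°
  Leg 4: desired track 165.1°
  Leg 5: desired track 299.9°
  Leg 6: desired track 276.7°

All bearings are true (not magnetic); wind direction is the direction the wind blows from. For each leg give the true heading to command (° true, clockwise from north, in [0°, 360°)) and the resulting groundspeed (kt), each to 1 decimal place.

Leg 1: desired track 59.1°; wind correction +0.4° → command heading 59.5°, groundspeed 100.5 kt
Leg 2: desired track 229.7°; wind correction +1.4° → command heading 231.1°, groundspeed 67.4 kt
Leg 3: desired track 76.1°; wind correction +3.7° → command heading 79.8°, groundspeed 99.4 kt
Leg 4: desired track 165.1°; wind correction +10.8° → command heading 175.9°, groundspeed 77.2 kt
Leg 5: desired track 299.9°; wind correction -10.2° → command heading 289.7°, groundspeed 75.0 kt
Leg 6: desired track 276.7°; wind correction -7.3° → command heading 269.4°, groundspeed 70.5 kt

Leg 1: heading=59.5°, groundspeed=100.5 kt
Leg 2: heading=231.1°, groundspeed=67.4 kt
Leg 3: heading=79.8°, groundspeed=99.4 kt
Leg 4: heading=175.9°, groundspeed=77.2 kt
Leg 5: heading=289.7°, groundspeed=75.0 kt
Leg 6: heading=269.4°, groundspeed=70.5 kt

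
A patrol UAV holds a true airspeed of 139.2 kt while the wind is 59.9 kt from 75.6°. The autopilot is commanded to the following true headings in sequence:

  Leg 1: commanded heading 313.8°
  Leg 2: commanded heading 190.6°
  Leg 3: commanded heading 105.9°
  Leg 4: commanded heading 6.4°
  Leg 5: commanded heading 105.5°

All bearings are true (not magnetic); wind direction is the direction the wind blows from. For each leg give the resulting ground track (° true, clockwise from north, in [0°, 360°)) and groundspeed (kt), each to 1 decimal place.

Leg 1: heading 313.8°; drift -16.6° → track 297.2°, groundspeed 178.2 kt
Leg 2: heading 190.6°; drift +18.3° → track 208.9°, groundspeed 173.2 kt
Leg 3: heading 105.9°; drift +19.1° → track 125.0°, groundspeed 92.6 kt
Leg 4: heading 6.4°; drift -25.4° → track 341.0°, groundspeed 130.5 kt
Leg 5: heading 105.5°; drift +18.9° → track 124.4°, groundspeed 92.2 kt

Leg 1: track=297.2°, groundspeed=178.2 kt
Leg 2: track=208.9°, groundspeed=173.2 kt
Leg 3: track=125.0°, groundspeed=92.6 kt
Leg 4: track=341.0°, groundspeed=130.5 kt
Leg 5: track=124.4°, groundspeed=92.2 kt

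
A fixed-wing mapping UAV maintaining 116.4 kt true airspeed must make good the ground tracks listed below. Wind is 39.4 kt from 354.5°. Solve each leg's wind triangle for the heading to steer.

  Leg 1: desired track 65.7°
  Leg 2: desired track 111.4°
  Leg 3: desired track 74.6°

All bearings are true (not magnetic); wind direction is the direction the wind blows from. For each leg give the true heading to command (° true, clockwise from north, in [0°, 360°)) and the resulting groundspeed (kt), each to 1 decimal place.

Leg 1: desired track 65.7°; wind correction -18.7° → command heading 47.0°, groundspeed 97.6 kt
Leg 2: desired track 111.4°; wind correction -17.6° → command heading 93.8°, groundspeed 128.8 kt
Leg 3: desired track 74.6°; wind correction -19.5° → command heading 55.1°, groundspeed 103.0 kt

Leg 1: heading=47.0°, groundspeed=97.6 kt
Leg 2: heading=93.8°, groundspeed=128.8 kt
Leg 3: heading=55.1°, groundspeed=103.0 kt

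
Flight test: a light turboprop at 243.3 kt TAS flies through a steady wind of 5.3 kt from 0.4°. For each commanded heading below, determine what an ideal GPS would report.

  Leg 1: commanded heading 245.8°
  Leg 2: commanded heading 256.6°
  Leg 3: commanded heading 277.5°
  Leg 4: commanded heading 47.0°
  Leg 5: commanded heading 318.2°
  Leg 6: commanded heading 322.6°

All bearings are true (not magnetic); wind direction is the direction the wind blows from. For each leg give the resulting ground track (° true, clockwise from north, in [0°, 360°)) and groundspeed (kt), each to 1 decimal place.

Leg 1: track=244.7°, groundspeed=245.6 kt
Leg 2: track=255.4°, groundspeed=244.6 kt
Leg 3: track=276.3°, groundspeed=242.7 kt
Leg 4: track=47.9°, groundspeed=239.7 kt
Leg 5: track=317.3°, groundspeed=239.4 kt
Leg 6: track=321.8°, groundspeed=239.1 kt

Leg 1: heading 245.8°; drift -1.1° → track 244.7°, groundspeed 245.6 kt
Leg 2: heading 256.6°; drift -1.2° → track 255.4°, groundspeed 244.6 kt
Leg 3: heading 277.5°; drift -1.2° → track 276.3°, groundspeed 242.7 kt
Leg 4: heading 47.0°; drift +0.9° → track 47.9°, groundspeed 239.7 kt
Leg 5: heading 318.2°; drift -0.9° → track 317.3°, groundspeed 239.4 kt
Leg 6: heading 322.6°; drift -0.8° → track 321.8°, groundspeed 239.1 kt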